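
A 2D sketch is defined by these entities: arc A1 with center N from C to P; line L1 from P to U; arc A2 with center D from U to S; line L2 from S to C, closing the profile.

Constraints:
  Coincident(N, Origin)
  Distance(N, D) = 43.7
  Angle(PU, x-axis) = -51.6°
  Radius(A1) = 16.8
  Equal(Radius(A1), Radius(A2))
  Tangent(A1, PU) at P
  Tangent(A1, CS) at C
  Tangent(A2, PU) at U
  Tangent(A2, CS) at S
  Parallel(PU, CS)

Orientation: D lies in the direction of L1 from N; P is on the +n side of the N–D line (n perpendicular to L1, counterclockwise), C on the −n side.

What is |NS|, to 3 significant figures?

46.8

The slot axis is L1's direction at -51.6°, so u = (cos -51.6°, sin -51.6°) = (0.621, -0.784) and n = (−sin -51.6°, cos -51.6°) = (0.784, 0.621). N is at the origin and D lies 43.7 along u from N, so D = 43.7·u = (27.1, -34.2). Tangency of A1 to both parallel lines with radius 16.8 puts P and C at N ± 16.8·n: P = (13.2, 10.4), C = (-13.2, -10.4). Equal radii place U and S the same way about D: U = D + 16.8·n = (40.3, -23.8), S = D − 16.8·n = (14.0, -44.7). Then |NS| = |S − N| = 46.8.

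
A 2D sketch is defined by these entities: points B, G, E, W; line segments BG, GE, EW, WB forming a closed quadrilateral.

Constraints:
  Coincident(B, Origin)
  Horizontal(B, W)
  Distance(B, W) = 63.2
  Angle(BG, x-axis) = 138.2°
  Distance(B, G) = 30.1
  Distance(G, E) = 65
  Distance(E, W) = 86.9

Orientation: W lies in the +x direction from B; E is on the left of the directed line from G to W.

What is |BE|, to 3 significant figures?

74.4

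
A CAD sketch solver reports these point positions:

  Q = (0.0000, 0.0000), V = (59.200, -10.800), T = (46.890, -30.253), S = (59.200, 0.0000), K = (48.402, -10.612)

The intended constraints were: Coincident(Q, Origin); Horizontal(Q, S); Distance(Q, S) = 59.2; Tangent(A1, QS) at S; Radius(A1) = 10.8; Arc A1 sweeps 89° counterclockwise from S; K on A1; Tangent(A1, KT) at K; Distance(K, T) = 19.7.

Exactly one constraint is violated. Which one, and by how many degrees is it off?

Tangent(A1, KT) at K — off by 3.40°.

Q = (0.00, 0.00) ✓; Q.y = 0.00, S.y = 0.00 ✓; |QS| = 59.20 ✓; ∠(VS, SQ) = 90.00° ✓; |VS| = 10.80 ✓; bearing(V→K) − bearing(V→S) = 89.00° ✓; |VK| = 10.80 ✓; ∠(VK, KT) = 93.40° ✗; |KT| = 19.70 ✓.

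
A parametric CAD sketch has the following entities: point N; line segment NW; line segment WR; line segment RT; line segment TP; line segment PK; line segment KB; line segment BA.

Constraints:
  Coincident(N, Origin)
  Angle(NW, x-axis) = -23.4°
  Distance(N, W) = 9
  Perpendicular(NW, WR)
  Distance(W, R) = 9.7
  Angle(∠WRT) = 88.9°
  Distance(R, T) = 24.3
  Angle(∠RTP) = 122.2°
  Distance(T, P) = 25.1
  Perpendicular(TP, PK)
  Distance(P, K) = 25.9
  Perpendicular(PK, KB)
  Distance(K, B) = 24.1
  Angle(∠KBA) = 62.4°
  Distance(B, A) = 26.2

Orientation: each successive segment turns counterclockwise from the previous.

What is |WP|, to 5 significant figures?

39.225

N is at the origin; NW runs at -23.4° with length 9.0, so W = (8.2598, -3.5743). NW is perpendicular to WR, so WR runs at 66.600°; with |WR| = 9.7, R = (12.112, 5.3279). ∠WRT = 88.9° gives RT at 157.70° from the x-axis; with |RT| = 24.3, T = (-10.370, 14.549). ∠RTP = 122.2° gives TP at -144.50° from the x-axis; with |TP| = 25.1, P = (-30.805, -0.026971). Then |WP| = |P − W| = 39.225.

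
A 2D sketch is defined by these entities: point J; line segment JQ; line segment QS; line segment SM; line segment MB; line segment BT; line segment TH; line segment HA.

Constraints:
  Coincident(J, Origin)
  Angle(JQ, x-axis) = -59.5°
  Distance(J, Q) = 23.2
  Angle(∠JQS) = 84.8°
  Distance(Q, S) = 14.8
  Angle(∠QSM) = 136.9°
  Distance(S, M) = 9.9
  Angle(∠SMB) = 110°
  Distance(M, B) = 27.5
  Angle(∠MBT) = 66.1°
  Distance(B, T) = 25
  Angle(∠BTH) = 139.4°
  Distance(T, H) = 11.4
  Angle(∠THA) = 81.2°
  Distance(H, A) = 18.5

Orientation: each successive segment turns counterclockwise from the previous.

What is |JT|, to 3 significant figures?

12.2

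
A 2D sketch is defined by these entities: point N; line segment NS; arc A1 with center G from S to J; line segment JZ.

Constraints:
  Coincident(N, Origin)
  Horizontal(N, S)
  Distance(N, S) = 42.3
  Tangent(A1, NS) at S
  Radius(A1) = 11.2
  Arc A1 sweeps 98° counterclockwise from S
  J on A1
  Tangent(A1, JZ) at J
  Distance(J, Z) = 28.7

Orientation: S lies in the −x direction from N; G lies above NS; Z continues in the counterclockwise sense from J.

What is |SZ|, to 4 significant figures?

41.79

On A1, S sits at bearing -90° from G; a 98° counterclockwise sweep puts J at bearing 8°, so J = G + 11.2·(cos 8°, sin 8°) = (-31.21, 12.76). Tangency of A1 to JZ means the radius GJ is perpendicular to JZ, so JZ runs along (−sin 8°, cos 8°); with |JZ| = 28.7, Z = (-35.20, 41.18). Then |SZ| = |Z − S| = 41.79.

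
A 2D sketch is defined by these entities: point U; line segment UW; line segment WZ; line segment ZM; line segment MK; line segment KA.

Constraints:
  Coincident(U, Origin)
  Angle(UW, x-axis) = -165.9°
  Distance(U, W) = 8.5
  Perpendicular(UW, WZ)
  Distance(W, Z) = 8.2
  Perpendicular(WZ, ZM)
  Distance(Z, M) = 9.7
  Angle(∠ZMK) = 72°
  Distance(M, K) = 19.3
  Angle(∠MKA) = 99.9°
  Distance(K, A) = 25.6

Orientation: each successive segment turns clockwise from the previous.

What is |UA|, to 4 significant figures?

30.81

U is at the origin; UW runs at -165.9° with length 8.5, so W = (-8.244, -2.071). UW is perpendicular to WZ, so WZ runs at 104.1°; with |WZ| = 8.2, Z = (-10.24, 5.882). WZ is perpendicular to ZM, so ZM runs at 14.10°; with |ZM| = 9.7, M = (-0.8338, 8.245). ∠ZMK = 72.0° gives MK at -93.90° from the x-axis; with |MK| = 19.3, K = (-2.146, -11.01). ∠MKA = 99.9° gives KA at -174.0° from the x-axis; with |KA| = 25.6, A = (-27.61, -13.69). Then |UA| = |A − U| = 30.81.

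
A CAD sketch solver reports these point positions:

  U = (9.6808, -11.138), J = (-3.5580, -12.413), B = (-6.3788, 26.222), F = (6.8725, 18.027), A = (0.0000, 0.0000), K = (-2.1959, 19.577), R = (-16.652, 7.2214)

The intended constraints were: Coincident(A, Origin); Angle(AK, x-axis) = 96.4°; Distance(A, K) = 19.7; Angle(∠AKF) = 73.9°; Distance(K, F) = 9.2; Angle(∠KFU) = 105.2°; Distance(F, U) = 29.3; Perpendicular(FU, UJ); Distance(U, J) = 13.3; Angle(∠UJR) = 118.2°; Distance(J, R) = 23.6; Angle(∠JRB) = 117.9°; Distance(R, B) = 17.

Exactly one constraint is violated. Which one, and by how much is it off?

Distance(R, B) = 17 — off by 4.60.

A = (0.00, 0.00) ✓; AK at 96.40° ✓; |AK| = 19.70 ✓; ∠AKF = 73.90° ✓; |KF| = 9.200 ✓; ∠KFU = 105.2° ✓; |FU| = 29.30 ✓; ∠(FU, UJ) = 90.00° ✓; |UJ| = 13.30 ✓; ∠UJR = 118.2° ✓; |JR| = 23.60 ✓; ∠JRB = 117.9° ✓; |RB| = 21.60 ✗.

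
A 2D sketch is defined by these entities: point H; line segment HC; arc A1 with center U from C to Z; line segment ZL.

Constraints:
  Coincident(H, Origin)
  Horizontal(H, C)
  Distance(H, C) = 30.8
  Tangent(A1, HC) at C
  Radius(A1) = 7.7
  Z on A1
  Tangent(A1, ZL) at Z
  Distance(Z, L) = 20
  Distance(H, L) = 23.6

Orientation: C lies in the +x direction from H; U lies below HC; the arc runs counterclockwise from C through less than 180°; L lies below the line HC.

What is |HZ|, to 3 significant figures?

24.7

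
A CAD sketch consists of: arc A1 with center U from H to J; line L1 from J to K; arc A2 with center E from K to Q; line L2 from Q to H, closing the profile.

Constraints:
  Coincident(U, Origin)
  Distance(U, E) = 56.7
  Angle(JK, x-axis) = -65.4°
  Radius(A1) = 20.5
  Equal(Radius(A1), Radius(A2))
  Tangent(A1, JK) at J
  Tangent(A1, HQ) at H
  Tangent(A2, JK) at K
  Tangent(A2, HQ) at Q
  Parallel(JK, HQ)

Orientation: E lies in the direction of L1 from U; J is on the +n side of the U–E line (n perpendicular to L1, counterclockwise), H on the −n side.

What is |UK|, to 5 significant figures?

60.292

Tangency of A1 to both parallel lines with radius 20.5 puts J and H at U ± 20.5·n: J = (18.639, 8.5338), H = (-18.639, -8.5338). Equal radii place K and Q the same way about E: K = E + 20.5·n = (42.242, -43.020), Q = E − 20.5·n = (4.9638, -60.087). Then |UK| = |K − U| = 60.292.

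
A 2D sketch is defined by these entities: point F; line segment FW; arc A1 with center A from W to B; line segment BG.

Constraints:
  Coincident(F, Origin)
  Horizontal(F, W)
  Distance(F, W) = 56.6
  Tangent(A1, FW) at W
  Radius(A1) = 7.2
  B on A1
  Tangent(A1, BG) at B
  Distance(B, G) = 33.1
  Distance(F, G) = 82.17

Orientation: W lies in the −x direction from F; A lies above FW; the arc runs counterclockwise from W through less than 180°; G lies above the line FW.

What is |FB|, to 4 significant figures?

52.69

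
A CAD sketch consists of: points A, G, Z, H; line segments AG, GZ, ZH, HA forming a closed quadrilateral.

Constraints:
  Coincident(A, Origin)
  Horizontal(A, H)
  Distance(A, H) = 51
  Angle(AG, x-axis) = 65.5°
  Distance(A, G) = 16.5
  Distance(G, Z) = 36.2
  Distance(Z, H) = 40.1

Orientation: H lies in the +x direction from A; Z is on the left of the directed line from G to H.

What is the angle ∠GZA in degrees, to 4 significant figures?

8.695°

Checks: |GZ| = 36.20 ✓; |ZH| = 40.10 ✓.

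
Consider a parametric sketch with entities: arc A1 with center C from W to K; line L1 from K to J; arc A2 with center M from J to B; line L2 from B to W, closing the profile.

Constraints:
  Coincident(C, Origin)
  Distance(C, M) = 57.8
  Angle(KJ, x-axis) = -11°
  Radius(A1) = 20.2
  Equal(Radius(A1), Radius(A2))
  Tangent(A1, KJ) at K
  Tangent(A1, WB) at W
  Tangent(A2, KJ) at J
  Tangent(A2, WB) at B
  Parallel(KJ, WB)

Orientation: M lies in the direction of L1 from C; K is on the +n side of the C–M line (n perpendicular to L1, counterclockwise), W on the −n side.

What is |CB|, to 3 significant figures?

61.2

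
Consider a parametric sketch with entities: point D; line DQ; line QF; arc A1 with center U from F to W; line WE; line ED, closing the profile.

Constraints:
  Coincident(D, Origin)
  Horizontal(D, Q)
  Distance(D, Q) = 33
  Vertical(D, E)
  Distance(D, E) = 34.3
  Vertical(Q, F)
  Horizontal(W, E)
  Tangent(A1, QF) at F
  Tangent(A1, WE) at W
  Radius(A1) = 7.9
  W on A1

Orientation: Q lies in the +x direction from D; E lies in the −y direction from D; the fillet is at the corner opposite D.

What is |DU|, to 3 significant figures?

36.4

D is at the origin; D and Q share the same y with |DQ| = 33.0 and Q on the +x side, so Q = (33.0, 0.00). D and E share the same x with |DE| = 34.3 and E on the −y side, so E = (0.00, -34.3). The virtual corner opposite D is at (33.0, -34.3). Tangency of A1 to QF means the radius UF is perpendicular to QF and A1 meets WE tangentially, so UW is at right angles to WE, with radius 7.9, so the center U sits 7.9 in from both sides at U = (25.1, -26.4). Then |DU| = |U − D| = 36.4.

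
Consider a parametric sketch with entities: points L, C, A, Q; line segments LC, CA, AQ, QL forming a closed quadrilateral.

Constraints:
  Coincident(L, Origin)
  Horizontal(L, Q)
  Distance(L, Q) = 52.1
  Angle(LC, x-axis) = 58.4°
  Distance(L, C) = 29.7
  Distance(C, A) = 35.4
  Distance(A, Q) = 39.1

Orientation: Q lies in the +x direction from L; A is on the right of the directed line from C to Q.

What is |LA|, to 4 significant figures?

17.51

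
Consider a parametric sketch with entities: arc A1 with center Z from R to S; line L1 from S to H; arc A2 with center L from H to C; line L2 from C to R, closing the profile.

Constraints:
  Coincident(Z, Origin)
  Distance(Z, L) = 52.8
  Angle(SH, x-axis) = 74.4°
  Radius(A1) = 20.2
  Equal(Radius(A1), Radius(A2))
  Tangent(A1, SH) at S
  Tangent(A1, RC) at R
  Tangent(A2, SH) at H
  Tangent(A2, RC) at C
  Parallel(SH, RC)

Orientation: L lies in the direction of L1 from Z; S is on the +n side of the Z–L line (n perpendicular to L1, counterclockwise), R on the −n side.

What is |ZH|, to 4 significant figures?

56.53

Tangency of A1 to both parallel lines with radius 20.2 puts S and R at Z ± 20.2·n: S = (-19.46, 5.432), R = (19.46, -5.432). Equal radii place H and C the same way about L: H = L + 20.2·n = (-5.257, 56.29), C = L − 20.2·n = (33.65, 45.42). Then |ZH| = |H − Z| = 56.53.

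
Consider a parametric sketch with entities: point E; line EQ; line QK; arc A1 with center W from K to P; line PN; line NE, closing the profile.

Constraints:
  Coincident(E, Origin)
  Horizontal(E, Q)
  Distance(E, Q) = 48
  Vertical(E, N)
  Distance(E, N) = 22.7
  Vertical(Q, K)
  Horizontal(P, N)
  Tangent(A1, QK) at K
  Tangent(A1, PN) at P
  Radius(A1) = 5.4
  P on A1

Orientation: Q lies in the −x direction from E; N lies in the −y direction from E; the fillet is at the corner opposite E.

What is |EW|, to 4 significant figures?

45.98

EN is vertical with |EN| = 22.7 and N on the −y side, so N = (0.000, -22.70). The virtual corner opposite E is at (-48.00, -22.70). The tangent condition forces WK to be normal to QK and A1 meets PN tangentially, so WP is at right angles to PN, with radius 5.4, so the center W sits 5.4 in from both sides at W = (-42.60, -17.30). Then |EW| = |W − E| = 45.98.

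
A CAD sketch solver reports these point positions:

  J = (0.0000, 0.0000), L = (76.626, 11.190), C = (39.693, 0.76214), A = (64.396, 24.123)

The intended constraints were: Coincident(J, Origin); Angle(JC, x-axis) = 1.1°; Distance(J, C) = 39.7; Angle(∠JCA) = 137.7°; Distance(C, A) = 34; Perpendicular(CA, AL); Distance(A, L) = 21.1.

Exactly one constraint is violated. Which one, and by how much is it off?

Distance(A, L) = 21.1 — off by 3.30.

J = (0.00, 0.00) ✓; JC at 1.100° ✓; |JC| = 39.70 ✓; ∠JCA = 137.7° ✓; |CA| = 34.00 ✓; ∠(CA, AL) = 90.00° ✓; |AL| = 17.80 ✗.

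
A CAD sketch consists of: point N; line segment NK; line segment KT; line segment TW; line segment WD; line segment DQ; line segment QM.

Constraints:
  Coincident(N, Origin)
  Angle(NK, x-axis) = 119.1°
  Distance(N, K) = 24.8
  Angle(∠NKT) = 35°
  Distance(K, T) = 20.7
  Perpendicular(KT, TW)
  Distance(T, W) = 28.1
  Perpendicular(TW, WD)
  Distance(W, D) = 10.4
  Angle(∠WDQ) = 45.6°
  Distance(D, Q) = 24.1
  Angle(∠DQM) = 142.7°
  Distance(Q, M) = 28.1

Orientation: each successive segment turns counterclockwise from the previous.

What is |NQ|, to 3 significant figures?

7.62

N is at the origin; NK runs at 119.1° with length 24.8, so K = (-12.1, 21.7). ∠NKT = 35.0° gives KT at -95.9° from the x-axis; with |KT| = 20.7, T = (-14.2, 1.08). KT ⟂ TW, so TW runs at -5.90°; with |TW| = 28.1, W = (13.8, -1.81). TW ⟂ WD, so WD runs at 84.1°; with |WD| = 10.4, D = (14.8, 8.54). ∠WDQ = 45.6° gives DQ at -142° from the x-axis; with |DQ| = 24.1, Q = (-4.03, -6.47). Then |NQ| = |Q − N| = 7.62.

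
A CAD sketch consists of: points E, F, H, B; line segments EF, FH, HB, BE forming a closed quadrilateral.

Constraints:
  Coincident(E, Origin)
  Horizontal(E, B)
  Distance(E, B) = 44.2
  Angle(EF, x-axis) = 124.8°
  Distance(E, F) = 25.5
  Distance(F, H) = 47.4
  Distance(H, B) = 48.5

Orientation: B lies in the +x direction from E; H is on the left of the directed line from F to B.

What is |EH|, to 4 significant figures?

52.15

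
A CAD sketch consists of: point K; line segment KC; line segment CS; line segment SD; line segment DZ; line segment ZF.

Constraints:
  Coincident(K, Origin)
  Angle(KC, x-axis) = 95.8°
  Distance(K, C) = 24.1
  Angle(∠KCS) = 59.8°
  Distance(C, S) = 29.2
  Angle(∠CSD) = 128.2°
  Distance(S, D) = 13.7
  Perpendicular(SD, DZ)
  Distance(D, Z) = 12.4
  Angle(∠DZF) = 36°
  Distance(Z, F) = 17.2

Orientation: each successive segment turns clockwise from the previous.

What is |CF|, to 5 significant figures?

32.665

K is at the origin; KC runs at 95.8° with length 24.1, so C = (-2.4355, 23.977). ∠KCS = 59.8° gives CS at -24.400° from the x-axis; with |CS| = 29.2, S = (24.157, 11.914). ∠CSD = 128.2° gives SD at -76.200° from the x-axis; with |SD| = 13.7, D = (27.424, -1.3906). The perpendicularity gives DZ at right angles to SD, so DZ runs at -166.20°; with |DZ| = 12.4, Z = (15.382, -4.3484). ∠DZF = 36.0° gives ZF at 49.800° from the x-axis; with |ZF| = 17.2, F = (26.484, 8.7889). Then |CF| = |F − C| = 32.665.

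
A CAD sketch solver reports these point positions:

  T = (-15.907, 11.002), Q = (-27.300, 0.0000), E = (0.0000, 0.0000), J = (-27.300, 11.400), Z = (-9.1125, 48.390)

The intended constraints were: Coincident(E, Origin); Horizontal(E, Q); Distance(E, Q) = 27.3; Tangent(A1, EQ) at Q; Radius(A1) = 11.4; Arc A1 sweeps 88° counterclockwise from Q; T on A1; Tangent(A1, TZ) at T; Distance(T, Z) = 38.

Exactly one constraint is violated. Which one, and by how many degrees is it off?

Tangent(A1, TZ) at T — off by 8.30°.

E = (0.00, 0.00) ✓; E.y = 0.00, Q.y = 0.00 ✓; |EQ| = 27.30 ✓; ∠(JQ, QE) = 90.00° ✓; |JQ| = 11.40 ✓; bearing(J→T) − bearing(J→Q) = 88.00° ✓; |JT| = 11.40 ✓; ∠(JT, TZ) = 98.30° ✗; |TZ| = 38.00 ✓.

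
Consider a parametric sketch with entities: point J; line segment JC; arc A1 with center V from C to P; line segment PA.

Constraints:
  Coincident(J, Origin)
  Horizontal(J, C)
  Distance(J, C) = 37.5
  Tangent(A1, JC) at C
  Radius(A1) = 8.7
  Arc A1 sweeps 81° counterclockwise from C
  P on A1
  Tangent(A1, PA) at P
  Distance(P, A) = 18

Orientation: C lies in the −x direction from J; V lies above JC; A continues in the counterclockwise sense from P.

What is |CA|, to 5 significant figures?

27.587

On A1, C sits at bearing -90° from V; an 81° counterclockwise sweep puts P at bearing -9°, so P = V + 8.7·(cos -9°, sin -9°) = (-28.907, 7.3390). The tangent condition forces VP to be normal to PA, so PA runs along (−sin -9°, cos -9°); with |PA| = 18.0, A = (-26.091, 25.117). Then |CA| = |A − C| = 27.587.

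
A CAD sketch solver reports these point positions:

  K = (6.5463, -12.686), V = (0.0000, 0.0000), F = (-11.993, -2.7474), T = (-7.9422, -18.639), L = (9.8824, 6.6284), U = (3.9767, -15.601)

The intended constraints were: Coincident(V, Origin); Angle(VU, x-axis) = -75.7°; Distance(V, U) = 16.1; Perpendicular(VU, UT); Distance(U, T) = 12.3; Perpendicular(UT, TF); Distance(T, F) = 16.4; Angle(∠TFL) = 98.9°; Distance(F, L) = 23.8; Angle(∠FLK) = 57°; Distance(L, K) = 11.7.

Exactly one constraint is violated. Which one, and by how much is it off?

Distance(L, K) = 11.7 — off by 7.90.

V = (0.00, 0.00) ✓; VU at -75.70° ✓; |VU| = 16.10 ✓; ∠(VU, UT) = 90.00° ✓; |UT| = 12.30 ✓; ∠(UT, TF) = 90.00° ✓; |TF| = 16.40 ✓; ∠TFL = 98.90° ✓; |FL| = 23.80 ✓; ∠FLK = 57.00° ✓; |LK| = 19.60 ✗.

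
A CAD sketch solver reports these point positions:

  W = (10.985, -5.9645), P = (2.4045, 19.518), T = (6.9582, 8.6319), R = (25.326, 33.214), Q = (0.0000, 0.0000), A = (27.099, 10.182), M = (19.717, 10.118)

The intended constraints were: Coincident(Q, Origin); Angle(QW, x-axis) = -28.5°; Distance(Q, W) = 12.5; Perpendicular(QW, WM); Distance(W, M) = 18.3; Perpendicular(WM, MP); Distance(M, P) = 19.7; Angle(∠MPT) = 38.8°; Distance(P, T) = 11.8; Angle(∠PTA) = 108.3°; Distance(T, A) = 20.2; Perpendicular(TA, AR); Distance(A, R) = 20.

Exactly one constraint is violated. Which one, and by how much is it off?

Distance(A, R) = 20 — off by 3.10.

Q = (0.00, 0.00) ✓; QW at -28.50° ✓; |QW| = 12.50 ✓; ∠(QW, WM) = 90.00° ✓; |WM| = 18.30 ✓; ∠(WM, MP) = 90.00° ✓; |MP| = 19.70 ✓; ∠MPT = 38.80° ✓; |PT| = 11.80 ✓; ∠PTA = 108.3° ✓; |TA| = 20.20 ✓; ∠(TA, AR) = 90.00° ✓; |AR| = 23.10 ✗.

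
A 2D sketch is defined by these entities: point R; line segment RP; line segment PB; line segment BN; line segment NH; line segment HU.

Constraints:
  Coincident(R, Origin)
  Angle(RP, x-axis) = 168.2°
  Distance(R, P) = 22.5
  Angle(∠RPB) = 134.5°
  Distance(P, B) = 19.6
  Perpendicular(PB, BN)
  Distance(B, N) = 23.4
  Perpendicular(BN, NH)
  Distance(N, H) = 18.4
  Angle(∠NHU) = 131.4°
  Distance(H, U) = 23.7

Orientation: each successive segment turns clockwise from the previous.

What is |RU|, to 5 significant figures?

10.506

BN is perpendicular to NH, so NH runs at -57.300°; with |NH| = 18.4, H = (-2.9815, 18.253). ∠NHU = 131.4° gives HU at -105.90° from the x-axis; with |HU| = 23.7, U = (-9.4743, -4.5407). Then |RU| = |U − R| = 10.506.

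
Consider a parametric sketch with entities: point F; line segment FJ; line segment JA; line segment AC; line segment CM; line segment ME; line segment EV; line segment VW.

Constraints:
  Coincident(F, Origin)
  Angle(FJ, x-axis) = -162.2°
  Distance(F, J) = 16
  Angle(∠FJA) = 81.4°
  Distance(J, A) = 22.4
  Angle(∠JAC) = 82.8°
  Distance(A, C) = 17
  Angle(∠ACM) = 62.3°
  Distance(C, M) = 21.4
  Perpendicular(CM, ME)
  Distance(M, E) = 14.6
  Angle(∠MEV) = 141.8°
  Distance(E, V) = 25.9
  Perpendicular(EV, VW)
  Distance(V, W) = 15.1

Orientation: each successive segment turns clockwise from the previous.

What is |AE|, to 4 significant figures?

13.51

∠ACM = 62.3° gives CM at -115.7° from the x-axis; with |CM| = 21.4, M = (-11.11, -1.469). CM ⟂ ME, so ME runs at 154.3°; with |ME| = 14.6, E = (-24.26, 4.862). Then |AE| = |E − A| = 13.51.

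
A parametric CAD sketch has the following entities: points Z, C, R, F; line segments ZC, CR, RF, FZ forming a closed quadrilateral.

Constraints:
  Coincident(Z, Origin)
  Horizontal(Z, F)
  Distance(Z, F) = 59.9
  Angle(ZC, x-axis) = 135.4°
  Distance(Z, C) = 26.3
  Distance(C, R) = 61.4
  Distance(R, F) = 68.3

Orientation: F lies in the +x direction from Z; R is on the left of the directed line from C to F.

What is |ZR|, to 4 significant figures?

65.44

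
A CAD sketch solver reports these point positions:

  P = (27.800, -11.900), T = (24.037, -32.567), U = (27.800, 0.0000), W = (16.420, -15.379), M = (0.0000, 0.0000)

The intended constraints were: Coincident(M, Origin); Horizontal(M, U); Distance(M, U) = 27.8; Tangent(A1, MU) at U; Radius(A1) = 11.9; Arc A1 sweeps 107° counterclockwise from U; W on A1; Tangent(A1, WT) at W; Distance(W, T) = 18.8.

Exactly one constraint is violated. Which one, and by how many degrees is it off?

Tangent(A1, WT) at W — off by 6.90°.

M = (0.00, 0.00) ✓; M.y = 0.00, U.y = 0.00 ✓; |MU| = 27.80 ✓; ∠(PU, UM) = 90.00° ✓; |PU| = 11.90 ✓; bearing(P→W) − bearing(P→U) = 107.0° ✓; |PW| = 11.90 ✓; ∠(PW, WT) = 83.10° ✗; |WT| = 18.80 ✓.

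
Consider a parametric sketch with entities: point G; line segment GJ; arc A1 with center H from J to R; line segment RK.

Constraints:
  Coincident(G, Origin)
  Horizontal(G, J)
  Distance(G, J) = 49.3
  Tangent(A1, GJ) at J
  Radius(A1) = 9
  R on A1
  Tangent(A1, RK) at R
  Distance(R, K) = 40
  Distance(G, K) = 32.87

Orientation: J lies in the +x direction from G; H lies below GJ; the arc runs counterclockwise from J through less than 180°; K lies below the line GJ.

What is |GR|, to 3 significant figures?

43.2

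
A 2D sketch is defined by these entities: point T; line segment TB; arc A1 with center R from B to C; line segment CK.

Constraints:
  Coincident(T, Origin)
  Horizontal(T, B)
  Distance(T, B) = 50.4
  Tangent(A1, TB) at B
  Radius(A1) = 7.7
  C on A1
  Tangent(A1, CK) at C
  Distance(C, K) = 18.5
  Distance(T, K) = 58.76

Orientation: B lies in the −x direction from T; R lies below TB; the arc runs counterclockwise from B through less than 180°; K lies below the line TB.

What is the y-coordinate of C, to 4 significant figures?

-10.14

T is at the origin; T and B share the same y with |TB| = 50.4 and B on the −x side, so B = (-50.40, 0.000). A1 meets TB tangentially, so RB is at right angles to TB, so R = B + (0, -7.7) = (-50.40, -7.700). Since RC ⟂ CK (tangency), |RK| = √(7.7² + 18.5²) = 20.04 regardless of where C sits on A1. So K lies on both circle(T, 58.76) and circle(R, 20.04); the below-TB intersection is K = (-51.83, -27.69). C is the foot of the tangent from K: C = (-57.70, -10.14).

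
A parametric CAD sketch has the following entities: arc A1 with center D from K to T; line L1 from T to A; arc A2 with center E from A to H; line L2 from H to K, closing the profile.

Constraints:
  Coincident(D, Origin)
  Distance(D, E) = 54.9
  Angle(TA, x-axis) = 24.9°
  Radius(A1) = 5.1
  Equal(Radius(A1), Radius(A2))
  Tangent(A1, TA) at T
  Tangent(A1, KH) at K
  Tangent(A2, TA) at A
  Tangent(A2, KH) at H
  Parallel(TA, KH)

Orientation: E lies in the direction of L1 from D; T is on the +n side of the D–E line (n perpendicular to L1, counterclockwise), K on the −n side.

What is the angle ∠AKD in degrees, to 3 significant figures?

79.5°

Tangency of A1 to both parallel lines with radius 5.1 puts T and K at D ± 5.1·n: T = (-2.15, 4.63), K = (2.15, -4.63). Equal radii place A and H the same way about E: A = E + 5.1·n = (47.6, 27.7), H = E − 5.1·n = (51.9, 18.5). Then cos ∠AKD = KA·KD / (|KA||KD|), giving 79.5°.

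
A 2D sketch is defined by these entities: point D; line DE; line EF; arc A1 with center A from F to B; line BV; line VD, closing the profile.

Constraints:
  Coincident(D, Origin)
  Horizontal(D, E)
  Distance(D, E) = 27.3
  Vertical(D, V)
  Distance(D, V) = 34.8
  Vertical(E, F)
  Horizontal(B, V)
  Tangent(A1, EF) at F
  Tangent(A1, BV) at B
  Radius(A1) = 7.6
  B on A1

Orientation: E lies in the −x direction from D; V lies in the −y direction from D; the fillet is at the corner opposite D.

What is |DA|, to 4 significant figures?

33.58

D and V share the same x with |DV| = 34.8 and V on the −y side, so V = (0.000, -34.80). The virtual corner opposite D is at (-27.30, -34.80). Tangency of A1 to EF means the radius AF is perpendicular to EF and since A1 is tangent to BV there, AB ⟂ BV, with radius 7.6, so the center A sits 7.6 in from both sides at A = (-19.70, -27.20). Then |DA| = |A − D| = 33.58.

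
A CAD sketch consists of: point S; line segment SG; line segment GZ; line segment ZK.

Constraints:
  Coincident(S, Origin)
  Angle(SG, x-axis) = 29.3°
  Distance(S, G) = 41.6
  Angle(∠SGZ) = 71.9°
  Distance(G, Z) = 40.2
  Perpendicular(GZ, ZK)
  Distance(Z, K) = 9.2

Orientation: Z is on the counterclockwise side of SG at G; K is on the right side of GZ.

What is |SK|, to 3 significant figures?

55.9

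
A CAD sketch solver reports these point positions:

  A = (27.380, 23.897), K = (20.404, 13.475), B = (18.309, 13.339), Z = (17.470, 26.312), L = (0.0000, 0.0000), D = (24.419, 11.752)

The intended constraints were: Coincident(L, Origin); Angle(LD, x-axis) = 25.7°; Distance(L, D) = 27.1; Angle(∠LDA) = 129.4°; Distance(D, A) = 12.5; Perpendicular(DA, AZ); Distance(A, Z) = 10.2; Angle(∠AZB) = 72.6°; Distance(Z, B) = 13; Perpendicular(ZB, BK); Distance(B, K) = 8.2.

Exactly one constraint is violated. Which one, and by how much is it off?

Distance(B, K) = 8.2 — off by 6.10.

L = (0.00, 0.00) ✓; LD at 25.70° ✓; |LD| = 27.10 ✓; ∠LDA = 129.4° ✓; |DA| = 12.50 ✓; ∠(DA, AZ) = 90.01° ✓; |AZ| = 10.20 ✓; ∠AZB = 72.60° ✓; |ZB| = 13.00 ✓; ∠(ZB, BK) = 90.01° ✓; |BK| = 2.099 ✗.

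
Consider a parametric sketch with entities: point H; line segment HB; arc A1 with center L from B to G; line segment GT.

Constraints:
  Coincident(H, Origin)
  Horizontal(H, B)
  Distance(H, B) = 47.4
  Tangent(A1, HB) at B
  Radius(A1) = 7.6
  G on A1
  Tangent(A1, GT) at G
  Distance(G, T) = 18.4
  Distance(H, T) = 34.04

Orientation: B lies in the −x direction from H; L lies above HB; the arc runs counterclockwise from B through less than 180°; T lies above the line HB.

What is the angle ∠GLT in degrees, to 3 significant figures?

67.6°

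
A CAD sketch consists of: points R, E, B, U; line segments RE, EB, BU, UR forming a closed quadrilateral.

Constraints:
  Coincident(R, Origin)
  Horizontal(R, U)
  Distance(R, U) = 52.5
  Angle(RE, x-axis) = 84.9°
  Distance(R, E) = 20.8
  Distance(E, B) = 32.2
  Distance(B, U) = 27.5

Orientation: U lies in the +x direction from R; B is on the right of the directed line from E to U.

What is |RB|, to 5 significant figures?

25.099

Checks: |EB| = 32.20 ✓; |BU| = 27.50 ✓.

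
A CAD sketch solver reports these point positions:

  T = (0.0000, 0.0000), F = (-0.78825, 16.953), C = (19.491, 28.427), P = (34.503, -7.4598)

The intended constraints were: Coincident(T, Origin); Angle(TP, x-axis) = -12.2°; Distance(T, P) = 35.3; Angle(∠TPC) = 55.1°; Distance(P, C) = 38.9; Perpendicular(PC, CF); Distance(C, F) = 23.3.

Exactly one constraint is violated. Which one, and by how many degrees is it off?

Perpendicular(PC, CF) — off by 6.80°.

T = (0.00, 0.00) ✓; TP at -12.20° ✓; |TP| = 35.30 ✓; ∠TPC = 55.10° ✓; |PC| = 38.90 ✓; ∠(PC, CF) = 96.80° ✗; |CF| = 23.30 ✓.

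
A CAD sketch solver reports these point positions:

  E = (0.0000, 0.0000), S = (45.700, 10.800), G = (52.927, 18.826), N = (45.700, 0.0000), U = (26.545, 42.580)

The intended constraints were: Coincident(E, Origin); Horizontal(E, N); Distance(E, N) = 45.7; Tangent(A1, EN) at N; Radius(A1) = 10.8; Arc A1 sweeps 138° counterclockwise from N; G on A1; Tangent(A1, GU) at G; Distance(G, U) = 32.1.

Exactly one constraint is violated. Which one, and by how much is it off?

Distance(G, U) = 32.1 — off by 3.40.

E = (0.00, 0.00) ✓; E.y = 0.00, N.y = 0.00 ✓; |EN| = 45.70 ✓; ∠(SN, NE) = 90.00° ✓; |SN| = 10.80 ✓; bearing(S→G) − bearing(S→N) = 138.0° ✓; |SG| = 10.80 ✓; ∠(SG, GU) = 90.00° ✓; |GU| = 35.50 ✗.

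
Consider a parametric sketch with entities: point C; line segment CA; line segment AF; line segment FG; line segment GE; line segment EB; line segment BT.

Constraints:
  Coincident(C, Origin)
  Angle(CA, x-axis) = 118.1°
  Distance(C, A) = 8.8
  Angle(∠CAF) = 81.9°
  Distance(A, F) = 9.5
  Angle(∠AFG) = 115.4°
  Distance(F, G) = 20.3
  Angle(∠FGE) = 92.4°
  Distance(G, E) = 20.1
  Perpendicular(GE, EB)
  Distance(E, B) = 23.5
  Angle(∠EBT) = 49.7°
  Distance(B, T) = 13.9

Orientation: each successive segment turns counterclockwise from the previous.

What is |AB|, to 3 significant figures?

12.6

C is at the origin; CA runs at 118.1° with length 8.8, so A = (-4.14, 7.76). ∠CAF = 81.9° gives AF at -144° from the x-axis; with |AF| = 9.5, F = (-11.8, 2.15). ∠AFG = 115.4° gives FG at -79.2° from the x-axis; with |FG| = 20.3, G = (-8.01, -17.8). ∠FGE = 92.4° gives GE at 8.40° from the x-axis; with |GE| = 20.1, E = (11.9, -14.9). GE is perpendicular to EB, so EB runs at 98.4°; with |EB| = 23.5, B = (8.44, 8.40). Then |AB| = |B − A| = 12.6.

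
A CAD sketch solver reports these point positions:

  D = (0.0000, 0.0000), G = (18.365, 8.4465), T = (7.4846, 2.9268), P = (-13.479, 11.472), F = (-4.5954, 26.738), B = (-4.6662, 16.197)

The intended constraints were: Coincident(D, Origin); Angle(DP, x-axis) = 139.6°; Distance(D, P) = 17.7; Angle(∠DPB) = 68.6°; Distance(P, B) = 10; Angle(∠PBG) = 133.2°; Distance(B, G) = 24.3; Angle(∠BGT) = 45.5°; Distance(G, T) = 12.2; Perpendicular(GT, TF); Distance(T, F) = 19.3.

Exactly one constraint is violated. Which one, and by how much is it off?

Distance(T, F) = 19.3 — off by 7.40.

D = (0.00, 0.00) ✓; DP at 139.6° ✓; |DP| = 17.70 ✓; ∠DPB = 68.60° ✓; |PB| = 10.00 ✓; ∠PBG = 133.2° ✓; |BG| = 24.30 ✓; ∠BGT = 45.50° ✓; |GT| = 12.20 ✓; ∠(GT, TF) = 90.00° ✓; |TF| = 26.70 ✗.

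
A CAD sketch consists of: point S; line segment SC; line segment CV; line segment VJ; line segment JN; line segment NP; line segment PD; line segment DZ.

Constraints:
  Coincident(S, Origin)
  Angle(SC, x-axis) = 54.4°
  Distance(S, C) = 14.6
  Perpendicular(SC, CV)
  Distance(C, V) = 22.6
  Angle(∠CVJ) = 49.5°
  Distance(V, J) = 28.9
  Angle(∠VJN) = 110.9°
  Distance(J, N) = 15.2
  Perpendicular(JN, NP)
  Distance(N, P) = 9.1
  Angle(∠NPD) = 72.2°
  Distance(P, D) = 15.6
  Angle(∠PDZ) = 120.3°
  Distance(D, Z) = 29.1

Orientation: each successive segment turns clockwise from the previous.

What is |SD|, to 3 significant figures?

5.89

S is at the origin; SC runs at 54.4° with length 14.6, so C = (8.50, 11.9). The perpendicularity gives CV at right angles to SC, so CV runs at -35.6°; with |CV| = 22.6, V = (26.9, -1.28). ∠CVJ = 49.5° gives VJ at -166° from the x-axis; with |VJ| = 28.9, J = (-1.18, -8.23). ∠VJN = 110.9° gives JN at 125° from the x-axis; with |JN| = 15.2, N = (-9.85, 4.25). The perpendicularity gives NP at right angles to JN, so NP runs at 34.8°; with |NP| = 9.1, P = (-2.38, 9.45). ∠NPD = 72.2° gives PD at -73.0° from the x-axis; with |PD| = 15.6, D = (2.18, -5.47). Then |SD| = |D − S| = 5.89.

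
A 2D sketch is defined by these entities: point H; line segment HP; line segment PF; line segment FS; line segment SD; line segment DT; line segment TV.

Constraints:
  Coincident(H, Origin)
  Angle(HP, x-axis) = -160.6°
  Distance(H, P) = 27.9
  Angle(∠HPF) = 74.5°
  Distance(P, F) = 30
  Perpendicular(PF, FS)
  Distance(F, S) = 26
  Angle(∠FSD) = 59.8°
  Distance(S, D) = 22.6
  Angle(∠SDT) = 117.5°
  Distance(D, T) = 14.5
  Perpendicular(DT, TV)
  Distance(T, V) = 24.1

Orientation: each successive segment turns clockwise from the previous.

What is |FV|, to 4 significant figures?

5.379

H is at the origin; HP runs at -160.6° with length 27.9, so P = (-26.32, -9.267). ∠HPF = 74.5° gives PF at 93.90° from the x-axis; with |PF| = 30.0, F = (-28.36, 20.66). PF ⟂ FS, so FS runs at 3.900°; with |FS| = 26.0, S = (-2.417, 22.43). ∠FSD = 59.8° gives SD at -116.3° from the x-axis; with |SD| = 22.6, D = (-12.43, 2.171). ∠SDT = 117.5° gives DT at -178.8° from the x-axis; with |DT| = 14.5, T = (-26.93, 1.867). DT is perpendicular to TV, so TV runs at 91.20°; with |TV| = 24.1, V = (-27.43, 25.96). Then |FV| = |V − F| = 5.379.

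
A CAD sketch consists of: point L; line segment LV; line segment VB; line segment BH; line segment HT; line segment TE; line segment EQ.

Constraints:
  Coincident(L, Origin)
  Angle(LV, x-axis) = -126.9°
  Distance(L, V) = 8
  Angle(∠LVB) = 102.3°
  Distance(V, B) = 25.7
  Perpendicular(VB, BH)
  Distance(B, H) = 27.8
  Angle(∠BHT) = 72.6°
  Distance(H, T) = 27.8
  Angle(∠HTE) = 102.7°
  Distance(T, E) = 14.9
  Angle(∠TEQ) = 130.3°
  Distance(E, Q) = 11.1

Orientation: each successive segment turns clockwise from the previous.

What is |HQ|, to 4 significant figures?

33.80

L is at the origin; LV runs at -126.9° with length 8.0, so V = (-4.803, -6.397). ∠LVB = 102.3° gives VB at 155.4° from the x-axis; with |VB| = 25.7, B = (-28.17, 4.301). VB is perpendicular to BH, so BH runs at 65.40°; with |BH| = 27.8, H = (-16.60, 29.58). ∠BHT = 72.6° gives HT at -42.00° from the x-axis; with |HT| = 27.8, T = (4.061, 10.98). ∠HTE = 102.7° gives TE at -119.3° from the x-axis; with |TE| = 14.9, E = (-3.230, -2.018). ∠TEQ = 130.3° gives EQ at -169.0° from the x-axis; with |EQ| = 11.1, Q = (-14.13, -4.136). Then |HQ| = |Q − H| = 33.80.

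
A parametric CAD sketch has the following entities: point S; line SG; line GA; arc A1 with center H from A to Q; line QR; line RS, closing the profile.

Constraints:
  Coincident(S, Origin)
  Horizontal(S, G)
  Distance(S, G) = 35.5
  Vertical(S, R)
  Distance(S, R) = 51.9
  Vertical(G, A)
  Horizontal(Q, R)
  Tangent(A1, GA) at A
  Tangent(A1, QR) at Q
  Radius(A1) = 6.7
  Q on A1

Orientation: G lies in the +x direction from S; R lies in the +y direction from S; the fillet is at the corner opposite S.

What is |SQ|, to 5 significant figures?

59.355

The virtual corner opposite S is at (35.500, 51.900). Tangency of A1 to GA means the radius HA is perpendicular to GA and since A1 is tangent to QR there, HQ ⟂ QR, with radius 6.7, so the center H sits 6.7 in from both sides at H = (28.800, 45.200). That places the tangent points at A = (35.500, 45.200) on GA and Q = (28.800, 51.900) on QR. Then |SQ| = |Q − S| = 59.355.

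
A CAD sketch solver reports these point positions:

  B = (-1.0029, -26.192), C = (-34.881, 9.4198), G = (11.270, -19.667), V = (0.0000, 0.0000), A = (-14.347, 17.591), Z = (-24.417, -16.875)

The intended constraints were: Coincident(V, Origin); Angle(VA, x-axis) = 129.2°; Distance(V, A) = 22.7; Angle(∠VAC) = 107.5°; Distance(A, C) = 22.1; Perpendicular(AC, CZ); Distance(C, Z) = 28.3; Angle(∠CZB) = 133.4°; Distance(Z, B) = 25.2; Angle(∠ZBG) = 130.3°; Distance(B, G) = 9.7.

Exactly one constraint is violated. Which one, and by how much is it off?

Distance(B, G) = 9.7 — off by 4.20.

V = (0.00, 0.00) ✓; VA at 129.2° ✓; |VA| = 22.70 ✓; ∠VAC = 107.5° ✓; |AC| = 22.10 ✓; ∠(AC, CZ) = 90.00° ✓; |CZ| = 28.30 ✓; ∠CZB = 133.4° ✓; |ZB| = 25.20 ✓; ∠ZBG = 130.3° ✓; |BG| = 13.90 ✗.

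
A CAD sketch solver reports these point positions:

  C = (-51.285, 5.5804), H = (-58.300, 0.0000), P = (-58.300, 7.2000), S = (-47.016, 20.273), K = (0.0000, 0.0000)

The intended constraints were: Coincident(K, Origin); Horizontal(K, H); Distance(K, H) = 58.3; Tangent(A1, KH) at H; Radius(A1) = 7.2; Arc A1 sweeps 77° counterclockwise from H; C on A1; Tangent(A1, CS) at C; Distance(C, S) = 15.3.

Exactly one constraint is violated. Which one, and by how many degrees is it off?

Tangent(A1, CS) at C — off by 3.20°.

K = (0.00, 0.00) ✓; K.y = 0.00, H.y = 0.00 ✓; |KH| = 58.30 ✓; ∠(PH, HK) = 90.00° ✓; |PH| = 7.200 ✓; bearing(P→C) − bearing(P→H) = 77.00° ✓; |PC| = 7.200 ✓; ∠(PC, CS) = 93.20° ✗; |CS| = 15.30 ✓.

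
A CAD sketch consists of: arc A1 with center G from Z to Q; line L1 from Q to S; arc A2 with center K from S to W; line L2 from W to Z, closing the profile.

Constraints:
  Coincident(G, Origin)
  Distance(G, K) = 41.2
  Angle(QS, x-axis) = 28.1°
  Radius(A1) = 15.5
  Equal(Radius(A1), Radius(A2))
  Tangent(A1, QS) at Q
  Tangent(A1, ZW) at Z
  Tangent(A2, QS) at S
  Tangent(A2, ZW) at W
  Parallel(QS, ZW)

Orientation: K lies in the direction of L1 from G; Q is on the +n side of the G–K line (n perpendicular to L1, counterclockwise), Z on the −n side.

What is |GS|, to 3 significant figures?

44.0

The slot axis is L1's direction at 28.1°, so u = (cos 28.1°, sin 28.1°) = (0.882, 0.471) and n = (−sin 28.1°, cos 28.1°) = (-0.471, 0.882). G is at the origin and K lies 41.2 along u from G, so K = 41.2·u = (36.3, 19.4). Tangency of A1 to both parallel lines with radius 15.5 puts Q and Z at G ± 15.5·n: Q = (-7.30, 13.7), Z = (7.30, -13.7). Equal radii place S and W the same way about K: S = K + 15.5·n = (29.0, 33.1), W = K − 15.5·n = (43.6, 5.73). Then |GS| = |S − G| = 44.0.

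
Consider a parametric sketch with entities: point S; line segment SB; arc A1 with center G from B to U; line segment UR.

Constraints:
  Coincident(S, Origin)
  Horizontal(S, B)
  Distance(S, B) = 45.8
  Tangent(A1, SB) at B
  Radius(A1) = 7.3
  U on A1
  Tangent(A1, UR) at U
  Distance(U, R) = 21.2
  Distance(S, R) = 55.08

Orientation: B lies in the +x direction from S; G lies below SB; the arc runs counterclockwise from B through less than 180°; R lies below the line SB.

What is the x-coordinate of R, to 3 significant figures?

46.4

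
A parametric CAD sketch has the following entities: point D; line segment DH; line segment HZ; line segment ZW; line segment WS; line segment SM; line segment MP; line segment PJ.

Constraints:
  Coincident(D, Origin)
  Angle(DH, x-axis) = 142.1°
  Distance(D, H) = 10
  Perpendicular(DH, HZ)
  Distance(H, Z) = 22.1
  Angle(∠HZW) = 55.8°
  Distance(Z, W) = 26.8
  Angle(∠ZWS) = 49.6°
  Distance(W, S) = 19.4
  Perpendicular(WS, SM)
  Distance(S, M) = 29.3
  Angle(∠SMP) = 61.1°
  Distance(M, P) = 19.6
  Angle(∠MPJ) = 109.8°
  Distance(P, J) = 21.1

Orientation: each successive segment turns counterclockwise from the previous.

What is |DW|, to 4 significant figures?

14.05

DH is perpendicular to HZ, so HZ runs at -127.9°; with |HZ| = 22.1, Z = (-21.47, -11.30). ∠HZW = 55.8° gives ZW at -3.700° from the x-axis; with |ZW| = 26.8, W = (5.278, -13.03). Then |DW| = |W − D| = 14.05.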